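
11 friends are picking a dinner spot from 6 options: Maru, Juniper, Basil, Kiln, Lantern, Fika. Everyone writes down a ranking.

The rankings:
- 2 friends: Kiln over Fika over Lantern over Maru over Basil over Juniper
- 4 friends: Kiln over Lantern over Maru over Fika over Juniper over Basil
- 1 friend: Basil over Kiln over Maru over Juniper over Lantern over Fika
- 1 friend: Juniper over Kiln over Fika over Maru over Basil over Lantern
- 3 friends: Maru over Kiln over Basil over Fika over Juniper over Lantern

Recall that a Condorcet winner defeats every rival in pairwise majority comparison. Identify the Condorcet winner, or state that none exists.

Kiln

Check each pair by majority over 11 ballots:
Maru vs Juniper: Maru wins 10–1.
Maru vs Basil: Maru wins 10–1.
Maru vs Kiln: Kiln wins 8–3.
Maru vs Lantern: Lantern, 6–5.
Maru vs Fika: Maru, 8–3.
Juniper vs Basil: Basil, 6–5.
Juniper vs Kiln: Kiln wins 10–1.
Juniper vs Lantern: Lantern, 6–5.
Juniper vs Fika: Fika, 9–2.
Basil vs Kiln: Kiln wins 10–1.
Basil–Lantern: Lantern 6–5.
Basil vs Fika: Fika, 7–4.
Kiln–Lantern: Kiln 11–0.
Kiln–Fika: Kiln 11–0.
Lantern vs Fika: Fika, 6–5.
Kiln beats each of Maru, Juniper, Basil, Lantern, Fika — Kiln is the Condorcet winner.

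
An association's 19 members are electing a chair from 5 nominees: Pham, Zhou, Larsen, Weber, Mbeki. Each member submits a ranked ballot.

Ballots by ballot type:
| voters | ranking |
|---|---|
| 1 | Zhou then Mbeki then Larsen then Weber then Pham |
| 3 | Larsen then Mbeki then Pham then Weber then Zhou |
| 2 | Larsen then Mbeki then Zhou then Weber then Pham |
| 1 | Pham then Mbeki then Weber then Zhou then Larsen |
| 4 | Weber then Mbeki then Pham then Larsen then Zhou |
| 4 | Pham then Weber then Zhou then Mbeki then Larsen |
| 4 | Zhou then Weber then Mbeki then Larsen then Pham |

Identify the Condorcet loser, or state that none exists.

Head-to-head results (19 voters):
Pham vs Zhou: Pham is ranked higher on 3+1+4+4 = 12 ballots, Zhou on 7. Pham wins 12–7.
Pham vs Larsen: Pham is ranked higher on 1+4+4 = 9 ballots, Larsen on 10. Larsen wins 10–9.
Pham vs Weber: Pham is ranked higher on 3+1+4 = 8 ballots, Weber on 11. Weber wins 11–8.
Pham–Mbeki: Mbeki 14–5.
Zhou vs Larsen: Zhou preferred on 1+1+4+4 = 10 ballots; Zhou wins 10–9.
Zhou vs Weber: 1+2+4 = 7 for Zhou, 12 for Weber — Weber by 12–7.
Zhou vs Mbeki: Mbeki, 10–9.
Larsen vs Weber: 6 to 13, Weber.
Larsen vs Mbeki: Larsen preferred on 3+2 = 5 ballots; Mbeki wins 14–5.
Weber vs Mbeki: Weber wins 12–7.
Every candidate wins at least one matchup (Pham beats Zhou; Zhou beats Larsen; Larsen beats Pham; Weber beats Pham; Mbeki beats Pham), so there is no Condorcet loser.

none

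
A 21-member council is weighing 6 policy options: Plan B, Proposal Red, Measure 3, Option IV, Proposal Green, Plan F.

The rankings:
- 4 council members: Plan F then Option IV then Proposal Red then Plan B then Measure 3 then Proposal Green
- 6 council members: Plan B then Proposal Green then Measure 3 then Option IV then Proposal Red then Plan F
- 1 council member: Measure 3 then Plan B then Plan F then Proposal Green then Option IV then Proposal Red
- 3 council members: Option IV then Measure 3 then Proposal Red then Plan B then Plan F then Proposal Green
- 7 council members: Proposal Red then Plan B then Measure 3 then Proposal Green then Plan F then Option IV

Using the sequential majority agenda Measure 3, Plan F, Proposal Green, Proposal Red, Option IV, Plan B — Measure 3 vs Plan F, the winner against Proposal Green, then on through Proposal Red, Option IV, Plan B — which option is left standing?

Plan B

Round 1: Measure 3 vs Plan F — 17–4, Measure 3 advances.
Round 2: Measure 3 vs Proposal Green — 15–6, Measure 3 advances.
Round 3: Measure 3 vs Proposal Red — 10–11, Proposal Red advances.
Round 4: Proposal Red vs Option IV — 7–14, Option IV advances.
Round 5: Option IV vs Plan B — 7–14, Plan B advances.
Plan B survives the agenda.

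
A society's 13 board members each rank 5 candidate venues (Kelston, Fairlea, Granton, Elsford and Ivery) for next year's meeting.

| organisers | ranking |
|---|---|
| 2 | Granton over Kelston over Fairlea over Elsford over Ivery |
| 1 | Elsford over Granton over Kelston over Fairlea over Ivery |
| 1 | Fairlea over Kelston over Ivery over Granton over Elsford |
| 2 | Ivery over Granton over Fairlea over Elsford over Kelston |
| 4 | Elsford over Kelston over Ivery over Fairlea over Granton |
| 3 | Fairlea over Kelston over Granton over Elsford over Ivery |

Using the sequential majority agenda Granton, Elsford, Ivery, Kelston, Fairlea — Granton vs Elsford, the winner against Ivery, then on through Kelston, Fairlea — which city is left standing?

Round 1: Granton vs Elsford — 8–5, Granton advances.
Round 2: Granton vs Ivery — 6–7, Ivery advances.
Round 3: Ivery vs Kelston — 2–11, Kelston advances.
Round 4: Kelston vs Fairlea — 7–6, Kelston advances.
Kelston survives the agenda.

Kelston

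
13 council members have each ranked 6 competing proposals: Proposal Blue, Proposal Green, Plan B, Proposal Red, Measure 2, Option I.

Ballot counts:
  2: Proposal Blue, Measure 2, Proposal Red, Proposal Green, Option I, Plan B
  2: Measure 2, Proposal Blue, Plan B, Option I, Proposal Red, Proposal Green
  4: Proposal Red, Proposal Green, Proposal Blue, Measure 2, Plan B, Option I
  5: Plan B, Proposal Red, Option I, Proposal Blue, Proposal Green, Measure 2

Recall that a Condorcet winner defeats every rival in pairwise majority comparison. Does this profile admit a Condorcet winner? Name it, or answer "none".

Head-to-head results (13 council members):
Proposal Blue vs Proposal Green: Proposal Blue is ranked higher on 2+2+5 = 9 ballots, Proposal Green on 4. Proposal Blue wins 9–4.
Proposal Blue vs Plan B: Proposal Blue preferred on 2+2+4 = 8 ballots; Proposal Blue wins 8–5.
Proposal Blue vs Proposal Red: 2+2 = 4 for Proposal Blue, 9 for Proposal Red — Proposal Red by 9–4.
Proposal Blue vs Measure 2: 2+4+5 = 11 for Proposal Blue, 2 for Measure 2 — Proposal Blue by 11–2.
Proposal Blue vs Option I: Proposal Blue is ranked higher on 2+2+4 = 8 ballots, Option I on 5. Proposal Blue wins 8–5.
Proposal Green vs Plan B: 6 to 7, Plan B.
Proposal Green vs Proposal Red: Proposal Green is ranked higher on 0 ballots, Proposal Red on 13. Proposal Red wins 13–0.
Proposal Green vs Measure 2: 4+5 = 9 for Proposal Green, 4 for Measure 2 — Proposal Green by 9–4.
Proposal Green vs Option I: Proposal Green is ranked higher on 2+4 = 6 ballots, Option I on 7. Option I wins 7–6.
Plan B vs Proposal Red: 7 to 6, Plan B.
Plan B vs Measure 2: Plan B preferred on 5 ballots; Measure 2 wins 8–5.
Plan B vs Option I: Plan B is ranked higher on 2+4+5 = 11 ballots, Option I on 2. Plan B wins 11–2.
Proposal Red vs Measure 2: 9 to 4, Proposal Red.
Proposal Red vs Option I: 11 to 2, Proposal Red.
Measure 2 vs Option I: Measure 2 preferred on 2+2+4 = 8 ballots; Measure 2 wins 8–5.
Each option drops at least one matchup (Proposal Blue loses to Proposal Red; Proposal Green loses to Proposal Blue; Plan B loses to Proposal Blue; Proposal Red loses to Plan B; Measure 2 loses to Proposal Blue; Option I loses to Proposal Blue); the cycle Proposal Blue → Plan B → Proposal Red → Proposal Blue rules out a Condorcet winner.

none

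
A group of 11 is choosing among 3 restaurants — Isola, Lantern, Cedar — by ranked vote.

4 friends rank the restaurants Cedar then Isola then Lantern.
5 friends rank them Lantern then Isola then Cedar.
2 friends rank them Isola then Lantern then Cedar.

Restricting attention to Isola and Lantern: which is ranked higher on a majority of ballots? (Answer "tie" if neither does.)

Isola

Ballots ranking Isola above Lantern: 4 + 2 = 6.
Ballots ranking Lantern above Isola: 11 − 6 = 5.
Isola wins the head-to-head 6–5.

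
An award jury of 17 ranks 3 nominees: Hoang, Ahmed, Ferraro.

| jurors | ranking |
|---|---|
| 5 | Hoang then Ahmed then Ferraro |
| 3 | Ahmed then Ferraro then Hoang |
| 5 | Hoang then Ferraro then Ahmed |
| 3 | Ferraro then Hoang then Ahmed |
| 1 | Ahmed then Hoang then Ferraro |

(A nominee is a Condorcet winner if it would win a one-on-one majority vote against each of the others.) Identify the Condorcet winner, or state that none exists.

Check each pair by majority over 17 ballots:
Hoang vs Ahmed: Hoang wins 13–4.
Hoang vs Ferraro: Hoang wins 11–6.
Ahmed vs Ferraro: Ahmed, 9–8.
Hoang wins every pairwise contest, so Hoang is the Condorcet winner.

Hoang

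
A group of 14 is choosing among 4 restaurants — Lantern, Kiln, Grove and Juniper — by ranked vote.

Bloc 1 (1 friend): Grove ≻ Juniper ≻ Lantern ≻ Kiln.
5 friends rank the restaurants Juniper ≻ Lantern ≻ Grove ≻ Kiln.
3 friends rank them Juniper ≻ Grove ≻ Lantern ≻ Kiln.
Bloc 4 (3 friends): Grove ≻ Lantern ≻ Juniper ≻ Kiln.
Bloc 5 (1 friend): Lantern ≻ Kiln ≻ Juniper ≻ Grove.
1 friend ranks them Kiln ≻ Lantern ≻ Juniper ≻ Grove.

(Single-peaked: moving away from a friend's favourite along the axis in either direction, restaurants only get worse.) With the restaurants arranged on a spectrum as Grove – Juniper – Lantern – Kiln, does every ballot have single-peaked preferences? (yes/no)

Axis positions: Grove=1, Juniper=2, Lantern=3, Kiln=4.
Bloc 1 (peak Grove at position 1): ranking walks positions 1-2-3-4, expanding outward from the peak — single-peaked.
Bloc 2 (peak Juniper at position 2): ranking walks positions 2-3-1-4, expanding outward from the peak — single-peaked.
Bloc 3 (peak Juniper at position 2): ranking walks positions 2-1-3-4, expanding outward from the peak — single-peaked.
Bloc 4: ranking walks positions 1-3-2-4; Lantern is ranked above Juniper even though Juniper lies between Lantern and the peak Grove on the axis — preferences dip and rise again. Not single-peaked.
Bloc 5 (peak Lantern at position 3): ranking walks positions 3-4-2-1, expanding outward from the peak — single-peaked.
Bloc 6 (peak Kiln at position 4): ranking walks positions 4-3-2-1, expanding outward from the peak — single-peaked.
Bloc 4 violates single-peakedness, so the profile is not single-peaked on this axis.

no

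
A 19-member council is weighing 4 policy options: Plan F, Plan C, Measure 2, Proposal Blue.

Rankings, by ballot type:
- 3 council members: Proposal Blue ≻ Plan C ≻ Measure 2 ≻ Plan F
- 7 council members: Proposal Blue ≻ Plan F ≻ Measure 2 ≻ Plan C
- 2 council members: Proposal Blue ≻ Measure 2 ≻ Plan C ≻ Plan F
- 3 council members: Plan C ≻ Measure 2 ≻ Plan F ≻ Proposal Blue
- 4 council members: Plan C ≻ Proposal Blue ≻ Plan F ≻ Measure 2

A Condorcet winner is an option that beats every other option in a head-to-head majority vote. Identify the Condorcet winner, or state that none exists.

Pairwise majorities:
Plan F vs Plan C: 7 to 12, Plan C.
Plan F vs Measure 2: Plan F is ranked higher on 7+4 = 11 ballots, Measure 2 on 8. Plan F wins 11–8.
Plan F vs Proposal Blue: 3 to 16, Proposal Blue.
Plan C vs Measure 2: Plan C wins 10–9.
Plan C–Proposal Blue: Proposal Blue 12–7.
Measure 2 vs Proposal Blue: 3 for Measure 2, 16 for Proposal Blue — Proposal Blue by 16–3.
Proposal Blue defeats every rival head-to-head and is the Condorcet winner.

Proposal Blue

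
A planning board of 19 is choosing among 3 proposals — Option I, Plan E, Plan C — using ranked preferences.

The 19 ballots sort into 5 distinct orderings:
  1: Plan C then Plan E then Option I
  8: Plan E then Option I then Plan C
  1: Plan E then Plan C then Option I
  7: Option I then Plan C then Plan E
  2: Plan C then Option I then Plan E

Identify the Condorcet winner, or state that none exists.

Check each pair by majority over 19 ballots:
Option I vs Plan E: Plan E, 10–9.
Option I vs Plan C: Option I is ranked higher on 8+7 = 15 ballots, Plan C on 4. Option I wins 15–4.
Plan E–Plan C: Plan C 10–9.
Each option drops at least one matchup (Option I loses to Plan E; Plan E loses to Plan C; Plan C loses to Option I); the cycle Option I beats Plan C beats Plan E beats Option I rules out a Condorcet winner.

none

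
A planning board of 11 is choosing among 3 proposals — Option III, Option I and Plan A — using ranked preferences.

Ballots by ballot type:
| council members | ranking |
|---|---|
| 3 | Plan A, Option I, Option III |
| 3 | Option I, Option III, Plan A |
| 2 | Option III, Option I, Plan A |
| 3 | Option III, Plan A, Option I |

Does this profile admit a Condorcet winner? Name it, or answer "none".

Check each pair by majority over 11 ballots:
Option III vs Option I: Option I wins 6–5.
Option III–Plan A: Option III 8–3.
Option I–Plan A: Plan A 6–5.
No option is unbeaten: Option III loses to Option I; Option I loses to Plan A; Plan A loses to Option III. In particular Option III → Plan A → Option I → Option III is a majority cycle — no Condorcet winner exists.

none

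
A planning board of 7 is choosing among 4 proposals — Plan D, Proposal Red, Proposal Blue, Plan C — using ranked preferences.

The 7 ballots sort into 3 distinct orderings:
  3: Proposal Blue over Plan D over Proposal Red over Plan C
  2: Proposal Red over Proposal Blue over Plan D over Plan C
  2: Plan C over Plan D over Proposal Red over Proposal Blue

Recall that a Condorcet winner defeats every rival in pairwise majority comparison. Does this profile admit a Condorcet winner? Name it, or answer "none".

Pairwise majorities:
Plan D vs Proposal Red: Plan D is ranked higher on 3+2 = 5 ballots, Proposal Red on 2. Plan D wins 5–2.
Plan D vs Proposal Blue: Plan D preferred on 2 ballots; Proposal Blue wins 5–2.
Plan D vs Plan C: 3+2 = 5 for Plan D, 2 for Plan C — Plan D by 5–2.
Proposal Red vs Proposal Blue: 4 to 3, Proposal Red.
Proposal Red vs Plan C: Proposal Red is ranked higher on 3+2 = 5 ballots, Plan C on 2. Proposal Red wins 5–2.
Proposal Blue vs Plan C: 3+2 = 5 for Proposal Blue, 2 for Plan C — Proposal Blue by 5–2.
Each option drops at least one matchup (Plan D loses to Proposal Blue; Proposal Red loses to Plan D; Proposal Blue loses to Proposal Red; Plan C loses to Plan D); the cycle Plan D > Proposal Red > Proposal Blue > Plan D rules out a Condorcet winner.

none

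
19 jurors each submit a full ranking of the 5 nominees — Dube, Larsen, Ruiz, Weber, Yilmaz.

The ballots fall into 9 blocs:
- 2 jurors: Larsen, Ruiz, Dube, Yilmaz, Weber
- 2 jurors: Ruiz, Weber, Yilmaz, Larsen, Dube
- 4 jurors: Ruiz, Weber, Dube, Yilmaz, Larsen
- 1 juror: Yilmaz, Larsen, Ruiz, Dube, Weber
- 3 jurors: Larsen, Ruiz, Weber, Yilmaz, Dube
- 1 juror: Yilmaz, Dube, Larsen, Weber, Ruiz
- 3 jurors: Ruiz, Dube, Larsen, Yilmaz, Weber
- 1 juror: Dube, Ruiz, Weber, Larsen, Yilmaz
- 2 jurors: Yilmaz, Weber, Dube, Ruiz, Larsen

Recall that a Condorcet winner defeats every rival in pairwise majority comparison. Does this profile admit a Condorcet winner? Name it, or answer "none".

Ruiz

Pairwise majorities:
Dube vs Larsen: Dube, 11–8.
Dube vs Ruiz: Ruiz wins 15–4.
Dube vs Weber: Weber, 11–8.
Dube–Yilmaz: Dube 10–9.
Larsen vs Ruiz: Ruiz, 12–7.
Larsen vs Weber: Larsen, 10–9.
Larsen vs Yilmaz: Yilmaz, 10–9.
Ruiz vs Weber: Ruiz wins 16–3.
Ruiz vs Yilmaz: Ruiz, 15–4.
Weber vs Yilmaz: Weber wins 10–9.
Only Ruiz has no losses; Ruiz is the Condorcet winner.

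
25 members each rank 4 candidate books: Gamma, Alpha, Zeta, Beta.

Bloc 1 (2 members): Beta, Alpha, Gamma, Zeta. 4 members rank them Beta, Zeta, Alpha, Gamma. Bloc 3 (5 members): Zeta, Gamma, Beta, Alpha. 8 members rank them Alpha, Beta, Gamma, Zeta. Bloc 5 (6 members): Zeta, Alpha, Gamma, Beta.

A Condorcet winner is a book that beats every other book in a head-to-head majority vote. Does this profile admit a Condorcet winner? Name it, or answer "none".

Pairwise majorities:
Gamma vs Alpha: Gamma is ranked higher on 5 ballots, Alpha on 20. Alpha wins 20–5.
Gamma vs Zeta: Zeta, 15–10.
Gamma vs Beta: Beta, 14–11.
Alpha vs Zeta: Alpha is ranked higher on 2+8 = 10 ballots, Zeta on 15. Zeta wins 15–10.
Alpha vs Beta: Alpha is ranked higher on 8+6 = 14 ballots, Beta on 11. Alpha wins 14–11.
Zeta vs Beta: Zeta is ranked higher on 5+6 = 11 ballots, Beta on 14. Beta wins 14–11.
No book is unbeaten: Gamma loses to Alpha; Alpha loses to Zeta; Zeta loses to Beta; Beta loses to Alpha. In particular Alpha → Beta → Zeta → Alpha is a majority cycle — no Condorcet winner exists.

none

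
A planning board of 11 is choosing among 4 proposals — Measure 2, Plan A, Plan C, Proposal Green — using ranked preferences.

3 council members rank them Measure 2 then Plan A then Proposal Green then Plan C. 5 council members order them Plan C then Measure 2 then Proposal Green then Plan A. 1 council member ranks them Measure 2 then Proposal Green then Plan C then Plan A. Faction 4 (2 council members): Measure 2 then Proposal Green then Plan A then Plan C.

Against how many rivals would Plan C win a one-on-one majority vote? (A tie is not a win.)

1

Plan C against each rival (11 council members):
Plan C vs Measure 2: Plan C preferred on 5 ballots; Measure 2 wins 6–5.
Plan C vs Plan A: Plan C is ranked higher on 5+1 = 6 ballots, Plan A on 5. Plan C wins 6–5.
Plan C vs Proposal Green: Plan C preferred on 5 ballots; Proposal Green wins 6–5.
Plan C beats Plan A; loses to Measure 2, Proposal Green — 1 pairwise win.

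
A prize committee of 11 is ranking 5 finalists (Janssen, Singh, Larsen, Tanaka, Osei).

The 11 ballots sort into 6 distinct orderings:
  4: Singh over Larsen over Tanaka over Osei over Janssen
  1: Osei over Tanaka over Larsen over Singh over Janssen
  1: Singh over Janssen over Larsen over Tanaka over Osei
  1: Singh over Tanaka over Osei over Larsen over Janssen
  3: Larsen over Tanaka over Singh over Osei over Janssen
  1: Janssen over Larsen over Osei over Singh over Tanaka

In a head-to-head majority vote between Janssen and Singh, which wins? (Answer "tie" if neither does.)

Singh

Ballots ranking Janssen above Singh: 1.
Ballots ranking Singh above Janssen: 11 − 1 = 10.
Singh wins the head-to-head 10–1.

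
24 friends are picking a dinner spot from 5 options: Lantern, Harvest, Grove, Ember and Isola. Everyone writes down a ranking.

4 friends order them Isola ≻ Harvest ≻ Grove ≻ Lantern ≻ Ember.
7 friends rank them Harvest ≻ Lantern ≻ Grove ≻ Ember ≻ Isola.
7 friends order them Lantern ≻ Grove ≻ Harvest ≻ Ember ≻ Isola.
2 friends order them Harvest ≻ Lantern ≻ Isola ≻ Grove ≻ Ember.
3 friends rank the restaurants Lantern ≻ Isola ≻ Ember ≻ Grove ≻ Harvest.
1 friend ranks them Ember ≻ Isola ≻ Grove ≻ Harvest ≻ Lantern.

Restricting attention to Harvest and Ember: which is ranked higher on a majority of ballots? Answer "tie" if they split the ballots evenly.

Ballots ranking Harvest above Ember: 4 + 7 + 7 + 2 = 20.
Ballots ranking Ember above Harvest: 24 − 20 = 4.
Harvest wins the head-to-head 20–4.

Harvest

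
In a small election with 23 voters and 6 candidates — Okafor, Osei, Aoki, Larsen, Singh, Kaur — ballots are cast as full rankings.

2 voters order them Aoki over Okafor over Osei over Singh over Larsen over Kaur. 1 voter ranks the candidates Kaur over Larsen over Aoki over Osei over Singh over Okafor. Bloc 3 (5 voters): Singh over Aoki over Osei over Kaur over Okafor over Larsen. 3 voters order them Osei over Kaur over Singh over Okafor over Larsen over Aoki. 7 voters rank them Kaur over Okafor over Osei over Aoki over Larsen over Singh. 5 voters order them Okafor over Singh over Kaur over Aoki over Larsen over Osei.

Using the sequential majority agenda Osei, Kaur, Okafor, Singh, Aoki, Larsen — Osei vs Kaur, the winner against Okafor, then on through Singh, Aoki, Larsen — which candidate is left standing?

Round 1: Osei vs Kaur — 10–13, Kaur advances.
Round 2: Kaur vs Okafor — 16–7, Kaur advances.
Round 3: Kaur vs Singh — 11–12, Singh advances.
Round 4: Singh vs Aoki — 13–10, Singh advances.
Round 5: Singh vs Larsen — 15–8, Singh advances.
Singh survives the agenda.

Singh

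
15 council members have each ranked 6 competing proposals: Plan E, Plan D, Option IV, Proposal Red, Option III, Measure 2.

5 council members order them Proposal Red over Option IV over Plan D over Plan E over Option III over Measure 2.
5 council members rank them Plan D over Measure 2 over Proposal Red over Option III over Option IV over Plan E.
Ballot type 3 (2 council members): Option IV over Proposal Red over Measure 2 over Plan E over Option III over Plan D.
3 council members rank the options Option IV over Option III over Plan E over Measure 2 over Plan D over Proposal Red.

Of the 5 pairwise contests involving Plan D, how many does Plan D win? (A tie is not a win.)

Plan D against each rival (15 council members):
Plan D–Plan E: Plan D 10–5.
Plan D vs Option IV: Option IV, 10–5.
Plan D–Proposal Red: Plan D 8–7.
Plan D vs Option III: 10 to 5, Plan D.
Plan D vs Measure 2: Plan D, 10–5.
Plan D beats Plan E, Proposal Red, Option III, Measure 2; loses to Option IV — 4 pairwise wins.

4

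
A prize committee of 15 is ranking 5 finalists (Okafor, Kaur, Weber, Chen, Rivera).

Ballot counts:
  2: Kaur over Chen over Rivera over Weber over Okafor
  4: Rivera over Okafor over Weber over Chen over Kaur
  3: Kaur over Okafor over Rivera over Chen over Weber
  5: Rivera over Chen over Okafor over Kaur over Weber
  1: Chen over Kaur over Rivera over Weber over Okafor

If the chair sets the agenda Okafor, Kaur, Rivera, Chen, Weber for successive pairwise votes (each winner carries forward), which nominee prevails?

Round 1: Okafor vs Kaur — 9–6, Okafor advances.
Round 2: Okafor vs Rivera — 3–12, Rivera advances.
Round 3: Rivera vs Chen — 12–3, Rivera advances.
Round 4: Rivera vs Weber — 15–0, Rivera advances.
The agenda winner is Rivera.

Rivera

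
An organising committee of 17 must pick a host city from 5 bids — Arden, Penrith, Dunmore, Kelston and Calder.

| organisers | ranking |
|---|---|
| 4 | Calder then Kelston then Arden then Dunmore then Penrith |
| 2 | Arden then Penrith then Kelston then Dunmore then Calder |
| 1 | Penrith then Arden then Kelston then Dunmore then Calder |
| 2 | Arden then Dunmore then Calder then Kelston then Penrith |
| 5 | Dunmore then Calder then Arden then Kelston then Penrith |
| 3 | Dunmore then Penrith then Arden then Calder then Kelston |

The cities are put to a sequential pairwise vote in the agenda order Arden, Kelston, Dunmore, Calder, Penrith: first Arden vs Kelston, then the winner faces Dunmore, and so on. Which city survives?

Calder

Round 1: Arden vs Kelston — 13–4, Arden advances.
Round 2: Arden vs Dunmore — 9–8, Arden advances.
Round 3: Arden vs Calder — 8–9, Calder advances.
Round 4: Calder vs Penrith — 11–6, Calder advances.
Calder survives the agenda.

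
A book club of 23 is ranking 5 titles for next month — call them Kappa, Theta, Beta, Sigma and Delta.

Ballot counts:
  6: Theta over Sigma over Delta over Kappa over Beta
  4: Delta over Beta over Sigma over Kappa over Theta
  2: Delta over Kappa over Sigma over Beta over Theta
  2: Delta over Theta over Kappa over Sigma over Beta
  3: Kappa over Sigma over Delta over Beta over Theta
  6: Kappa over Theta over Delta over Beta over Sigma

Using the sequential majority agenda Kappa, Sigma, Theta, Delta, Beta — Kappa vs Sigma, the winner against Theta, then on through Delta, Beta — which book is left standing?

Delta

Round 1: Kappa vs Sigma — 13–10, Kappa advances.
Round 2: Kappa vs Theta — 15–8, Kappa advances.
Round 3: Kappa vs Delta — 9–14, Delta advances.
Round 4: Delta vs Beta — 23–0, Delta advances.
The agenda winner is Delta.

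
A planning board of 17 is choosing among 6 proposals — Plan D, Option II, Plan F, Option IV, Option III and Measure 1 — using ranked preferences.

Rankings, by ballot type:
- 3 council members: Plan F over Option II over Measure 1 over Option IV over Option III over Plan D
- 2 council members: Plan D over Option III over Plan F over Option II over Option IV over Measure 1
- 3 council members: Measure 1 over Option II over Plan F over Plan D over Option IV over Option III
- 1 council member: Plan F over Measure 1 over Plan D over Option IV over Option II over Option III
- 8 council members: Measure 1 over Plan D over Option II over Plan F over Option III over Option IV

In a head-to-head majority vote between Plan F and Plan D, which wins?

Plan D

Ballots ranking Plan F above Plan D: 3 + 3 + 1 = 7.
Ballots ranking Plan D above Plan F: 17 − 7 = 10.
Plan D wins the head-to-head 10–7.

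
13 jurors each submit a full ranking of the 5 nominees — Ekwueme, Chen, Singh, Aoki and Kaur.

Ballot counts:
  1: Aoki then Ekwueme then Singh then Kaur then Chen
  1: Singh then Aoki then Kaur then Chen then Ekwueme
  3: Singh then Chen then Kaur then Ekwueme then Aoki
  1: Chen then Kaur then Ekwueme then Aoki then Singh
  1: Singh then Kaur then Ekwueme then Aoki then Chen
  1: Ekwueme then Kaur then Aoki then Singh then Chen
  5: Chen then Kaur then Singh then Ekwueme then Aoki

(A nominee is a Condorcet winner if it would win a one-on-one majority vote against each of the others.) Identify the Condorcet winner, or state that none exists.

none

Head-to-head results (13 jurors):
Ekwueme vs Chen: 1+1+1 = 3 for Ekwueme, 10 for Chen — Chen by 10–3.
Ekwueme vs Singh: Ekwueme preferred on 1+1+1 = 3 ballots; Singh wins 10–3.
Ekwueme vs Aoki: 3+1+1+1+5 = 11 for Ekwueme, 2 for Aoki — Ekwueme by 11–2.
Ekwueme vs Kaur: Ekwueme preferred on 1+1 = 2 ballots; Kaur wins 11–2.
Chen vs Singh: Chen preferred on 1+5 = 6 ballots; Singh wins 7–6.
Chen vs Aoki: Chen is ranked higher on 3+1+5 = 9 ballots, Aoki on 4. Chen wins 9–4.
Chen vs Kaur: 3+1+5 = 9 for Chen, 4 for Kaur — Chen by 9–4.
Singh vs Aoki: Singh preferred on 1+3+1+5 = 10 ballots; Singh wins 10–3.
Singh vs Kaur: Singh is ranked higher on 1+1+3+1 = 6 ballots, Kaur on 7. Kaur wins 7–6.
Aoki vs Kaur: Aoki preferred on 1+1 = 2 ballots; Kaur wins 11–2.
Each nominee drops at least one matchup (Ekwueme loses to Chen; Chen loses to Singh; Singh loses to Kaur; Aoki loses to Ekwueme; Kaur loses to Chen); the cycle Chen > Kaur > Singh > Chen rules out a Condorcet winner.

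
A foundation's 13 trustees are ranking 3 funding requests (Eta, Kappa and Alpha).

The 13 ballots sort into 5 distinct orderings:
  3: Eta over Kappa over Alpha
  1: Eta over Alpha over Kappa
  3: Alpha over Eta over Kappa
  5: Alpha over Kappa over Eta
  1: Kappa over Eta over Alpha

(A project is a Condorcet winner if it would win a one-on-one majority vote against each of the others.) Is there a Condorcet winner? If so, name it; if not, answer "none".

Check each pair by majority over 13 ballots:
Eta vs Kappa: Eta, 7–6.
Eta vs Alpha: Alpha, 8–5.
Kappa vs Alpha: Alpha, 9–4.
Alpha defeats every rival head-to-head and is the Condorcet winner.

Alpha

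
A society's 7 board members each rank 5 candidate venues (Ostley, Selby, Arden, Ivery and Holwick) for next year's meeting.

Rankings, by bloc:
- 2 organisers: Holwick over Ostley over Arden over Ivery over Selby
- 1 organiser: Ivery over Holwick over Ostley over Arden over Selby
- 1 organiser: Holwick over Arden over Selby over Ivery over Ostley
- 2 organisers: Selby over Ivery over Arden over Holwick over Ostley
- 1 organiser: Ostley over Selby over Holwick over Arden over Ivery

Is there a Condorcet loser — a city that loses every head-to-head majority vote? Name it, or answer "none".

none

Pairwise majorities:
Ostley vs Selby: 2+1+1 = 4 for Ostley, 3 for Selby — Ostley by 4–3.
Ostley vs Arden: Ostley preferred on 2+1+1 = 4 ballots; Ostley wins 4–3.
Ostley–Ivery: Ivery 4–3.
Ostley vs Holwick: 1 for Ostley, 6 for Holwick — Holwick by 6–1.
Selby–Arden: Arden 4–3.
Selby–Ivery: Selby 4–3.
Selby vs Holwick: Selby is ranked higher on 2+1 = 3 ballots, Holwick on 4. Holwick wins 4–3.
Arden vs Ivery: Arden, 4–3.
Arden vs Holwick: Holwick wins 5–2.
Ivery vs Holwick: Holwick wins 4–3.
Each city has at least one pairwise win (Ostley beats Selby; Selby beats Ivery; Arden beats Selby; Ivery beats Ostley; Holwick beats Ostley) — no Condorcet loser.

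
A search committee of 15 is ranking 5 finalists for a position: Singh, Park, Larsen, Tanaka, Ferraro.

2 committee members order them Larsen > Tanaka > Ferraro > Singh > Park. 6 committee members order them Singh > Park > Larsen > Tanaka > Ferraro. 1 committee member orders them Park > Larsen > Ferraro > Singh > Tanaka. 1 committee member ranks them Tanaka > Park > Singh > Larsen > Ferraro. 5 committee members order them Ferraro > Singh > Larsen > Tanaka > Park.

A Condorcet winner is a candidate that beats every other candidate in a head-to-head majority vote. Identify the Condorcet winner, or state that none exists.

Check each pair by majority over 15 ballots:
Singh vs Park: 13 to 2, Singh.
Singh vs Larsen: Singh is ranked higher on 6+1+5 = 12 ballots, Larsen on 3. Singh wins 12–3.
Singh vs Tanaka: Singh is ranked higher on 6+1+5 = 12 ballots, Tanaka on 3. Singh wins 12–3.
Singh vs Ferraro: Singh preferred on 6+1 = 7 ballots; Ferraro wins 8–7.
Park vs Larsen: Park is ranked higher on 6+1+1 = 8 ballots, Larsen on 7. Park wins 8–7.
Park vs Tanaka: 6+1 = 7 for Park, 8 for Tanaka — Tanaka by 8–7.
Park vs Ferraro: 6+1+1 = 8 for Park, 7 for Ferraro — Park by 8–7.
Larsen vs Tanaka: 2+6+1+5 = 14 for Larsen, 1 for Tanaka — Larsen by 14–1.
Larsen vs Ferraro: Larsen is ranked higher on 2+6+1+1 = 10 ballots, Ferraro on 5. Larsen wins 10–5.
Tanaka vs Ferraro: 2+6+1 = 9 for Tanaka, 6 for Ferraro — Tanaka by 9–6.
Every candidate loses at least once (Singh loses to Ferraro; Park loses to Singh; Larsen loses to Singh; Tanaka loses to Singh; Ferraro loses to Park). The majority relation contains the cycle Singh beats Park beats Ferraro beats Singh, so there is no Condorcet winner.

none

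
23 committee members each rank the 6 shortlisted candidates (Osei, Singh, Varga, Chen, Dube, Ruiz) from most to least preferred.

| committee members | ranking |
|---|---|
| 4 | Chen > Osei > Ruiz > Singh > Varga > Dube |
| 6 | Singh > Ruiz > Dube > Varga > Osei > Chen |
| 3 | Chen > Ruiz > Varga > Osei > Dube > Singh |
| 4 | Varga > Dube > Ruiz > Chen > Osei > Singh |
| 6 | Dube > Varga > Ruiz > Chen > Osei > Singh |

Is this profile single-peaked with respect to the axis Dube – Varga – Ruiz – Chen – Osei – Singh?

Axis positions: Dube=1, Varga=2, Ruiz=3, Chen=4, Osei=5, Singh=6.
Group 1 (peak Chen at position 4): ranking walks positions 4-5-3-6-2-1, expanding outward from the peak — single-peaked.
Group 2: ranking walks positions 6-3-1-2-5-4; Ruiz is ranked above Osei even though Osei lies between Ruiz and the peak Singh on the axis — preferences dip and rise again. Not single-peaked.
Group 3 (peak Chen at position 4): ranking walks positions 4-3-2-5-1-6, expanding outward from the peak — single-peaked.
Group 4 (peak Varga at position 2): ranking walks positions 2-1-3-4-5-6, expanding outward from the peak — single-peaked.
Group 5 (peak Dube at position 1): ranking walks positions 1-2-3-4-5-6, expanding outward from the peak — single-peaked.
Group 2 violates single-peakedness, so the profile is not single-peaked on this axis.

no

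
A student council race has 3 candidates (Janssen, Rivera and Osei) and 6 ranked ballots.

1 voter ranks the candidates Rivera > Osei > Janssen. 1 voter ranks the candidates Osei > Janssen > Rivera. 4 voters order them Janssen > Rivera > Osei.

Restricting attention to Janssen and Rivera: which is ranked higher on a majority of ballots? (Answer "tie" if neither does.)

Ballots ranking Janssen above Rivera: 1 + 4 = 5.
Ballots ranking Rivera above Janssen: 6 − 5 = 1.
Janssen wins the head-to-head 5–1.

Janssen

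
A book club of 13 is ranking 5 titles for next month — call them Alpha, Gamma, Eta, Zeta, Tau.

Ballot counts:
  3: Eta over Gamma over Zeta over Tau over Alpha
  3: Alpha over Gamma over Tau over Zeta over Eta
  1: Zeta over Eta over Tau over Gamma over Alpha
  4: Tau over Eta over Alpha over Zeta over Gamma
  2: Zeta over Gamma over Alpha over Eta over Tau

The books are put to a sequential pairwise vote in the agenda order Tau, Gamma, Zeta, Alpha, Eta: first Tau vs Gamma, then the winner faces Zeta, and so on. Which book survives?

Eta

Round 1: Tau vs Gamma — 5–8, Gamma advances.
Round 2: Gamma vs Zeta — 6–7, Zeta advances.
Round 3: Zeta vs Alpha — 6–7, Alpha advances.
Round 4: Alpha vs Eta — 5–8, Eta advances.
Eta survives the agenda.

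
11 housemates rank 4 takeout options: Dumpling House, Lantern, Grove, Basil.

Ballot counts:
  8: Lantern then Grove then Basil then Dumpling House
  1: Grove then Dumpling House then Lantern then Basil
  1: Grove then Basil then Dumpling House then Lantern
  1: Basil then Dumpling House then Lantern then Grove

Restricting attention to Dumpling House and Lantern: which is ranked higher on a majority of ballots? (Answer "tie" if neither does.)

Lantern

Ballots ranking Dumpling House above Lantern: 1 + 1 + 1 = 3.
Ballots ranking Lantern above Dumpling House: 11 − 3 = 8.
Lantern wins the head-to-head 8–3.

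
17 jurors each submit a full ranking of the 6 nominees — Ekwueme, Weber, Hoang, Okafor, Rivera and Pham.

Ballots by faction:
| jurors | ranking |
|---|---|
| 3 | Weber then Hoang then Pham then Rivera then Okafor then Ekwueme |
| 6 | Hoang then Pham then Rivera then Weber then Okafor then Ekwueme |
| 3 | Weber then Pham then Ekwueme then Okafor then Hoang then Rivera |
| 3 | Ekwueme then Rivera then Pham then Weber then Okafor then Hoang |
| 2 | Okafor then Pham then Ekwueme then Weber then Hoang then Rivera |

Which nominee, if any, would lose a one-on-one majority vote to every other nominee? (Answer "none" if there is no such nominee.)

Ekwueme

Pairwise majorities:
Ekwueme–Weber: Weber 12–5.
Ekwueme vs Hoang: 3+3+2 = 8 for Ekwueme, 9 for Hoang — Hoang by 9–8.
Ekwueme vs Okafor: Ekwueme is ranked higher on 3+3 = 6 ballots, Okafor on 11. Okafor wins 11–6.
Ekwueme vs Rivera: Ekwueme preferred on 3+3+2 = 8 ballots; Rivera wins 9–8.
Ekwueme vs Pham: 3 to 14, Pham.
Weber vs Hoang: Weber, 11–6.
Weber–Okafor: Weber 15–2.
Weber–Rivera: Rivera 9–8.
Weber vs Pham: 6 to 11, Pham.
Hoang vs Okafor: 3+6 = 9 for Hoang, 8 for Okafor — Hoang by 9–8.
Hoang vs Rivera: Hoang, 14–3.
Hoang vs Pham: Hoang, 9–8.
Okafor vs Rivera: Okafor is ranked higher on 3+2 = 5 ballots, Rivera on 12. Rivera wins 12–5.
Okafor vs Pham: Pham, 15–2.
Rivera vs Pham: Pham wins 14–3.
Only Ekwueme has no wins; Ekwueme is the Condorcet loser.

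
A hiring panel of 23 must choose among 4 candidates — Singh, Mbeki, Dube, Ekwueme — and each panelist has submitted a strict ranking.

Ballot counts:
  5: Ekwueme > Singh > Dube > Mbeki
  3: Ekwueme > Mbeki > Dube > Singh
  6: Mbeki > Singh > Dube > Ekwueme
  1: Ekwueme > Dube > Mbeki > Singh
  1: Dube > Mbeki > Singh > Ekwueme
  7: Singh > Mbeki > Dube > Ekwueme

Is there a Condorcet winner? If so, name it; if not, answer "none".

Check each pair by majority over 23 ballots:
Singh vs Mbeki: Singh is ranked higher on 5+7 = 12 ballots, Mbeki on 11. Singh wins 12–11.
Singh vs Dube: Singh is ranked higher on 5+6+7 = 18 ballots, Dube on 5. Singh wins 18–5.
Singh vs Ekwueme: Singh is ranked higher on 6+1+7 = 14 ballots, Ekwueme on 9. Singh wins 14–9.
Mbeki vs Dube: Mbeki preferred on 3+6+7 = 16 ballots; Mbeki wins 16–7.
Mbeki vs Ekwueme: Mbeki is ranked higher on 6+1+7 = 14 ballots, Ekwueme on 9. Mbeki wins 14–9.
Dube vs Ekwueme: 14 to 9, Dube.
Singh wins every pairwise contest, so Singh is the Condorcet winner.

Singh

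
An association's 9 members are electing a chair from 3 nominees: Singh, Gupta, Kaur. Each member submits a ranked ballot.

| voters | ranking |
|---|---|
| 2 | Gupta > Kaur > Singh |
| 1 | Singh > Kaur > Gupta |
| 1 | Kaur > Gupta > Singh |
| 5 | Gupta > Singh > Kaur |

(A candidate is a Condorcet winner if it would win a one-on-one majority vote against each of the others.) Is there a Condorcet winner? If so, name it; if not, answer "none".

Check each pair by majority over 9 ballots:
Singh vs Gupta: Singh preferred on 1 ballot; Gupta wins 8–1.
Singh vs Kaur: 1+5 = 6 for Singh, 3 for Kaur — Singh by 6–3.
Gupta vs Kaur: Gupta wins 7–2.
Gupta beats each of Singh, Kaur — Gupta is the Condorcet winner.

Gupta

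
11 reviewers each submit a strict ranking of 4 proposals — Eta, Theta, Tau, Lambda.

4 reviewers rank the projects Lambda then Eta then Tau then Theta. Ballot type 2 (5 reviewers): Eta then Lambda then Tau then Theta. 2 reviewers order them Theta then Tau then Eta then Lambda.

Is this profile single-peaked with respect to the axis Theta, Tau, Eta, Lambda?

Axis positions: Theta=1, Tau=2, Eta=3, Lambda=4.
Ballot type 1 (peak Lambda at position 4): ranking walks positions 4-3-2-1, expanding outward from the peak — single-peaked.
Ballot type 2 (peak Eta at position 3): ranking walks positions 3-4-2-1, expanding outward from the peak — single-peaked.
Ballot type 3 (peak Theta at position 1): ranking walks positions 1-2-3-4, expanding outward from the peak — single-peaked.
Every ranking is single-peaked on this axis.

yes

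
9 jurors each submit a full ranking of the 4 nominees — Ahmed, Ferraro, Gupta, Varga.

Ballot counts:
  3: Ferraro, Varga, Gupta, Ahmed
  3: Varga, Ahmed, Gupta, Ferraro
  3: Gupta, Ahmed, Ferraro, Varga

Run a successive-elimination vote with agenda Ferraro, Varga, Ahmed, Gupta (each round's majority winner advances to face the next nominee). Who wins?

Gupta

Round 1: Ferraro vs Varga — 6–3, Ferraro advances.
Round 2: Ferraro vs Ahmed — 3–6, Ahmed advances.
Round 3: Ahmed vs Gupta — 3–6, Gupta advances.
Gupta survives the agenda.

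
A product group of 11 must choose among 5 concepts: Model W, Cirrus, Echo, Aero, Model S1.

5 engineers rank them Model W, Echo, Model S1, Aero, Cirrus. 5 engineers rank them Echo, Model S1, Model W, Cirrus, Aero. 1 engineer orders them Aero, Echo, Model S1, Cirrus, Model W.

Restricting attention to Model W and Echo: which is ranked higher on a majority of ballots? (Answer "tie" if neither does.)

Ballots ranking Model W above Echo: 5.
Ballots ranking Echo above Model W: 11 − 5 = 6.
Echo wins the head-to-head 6–5.

Echo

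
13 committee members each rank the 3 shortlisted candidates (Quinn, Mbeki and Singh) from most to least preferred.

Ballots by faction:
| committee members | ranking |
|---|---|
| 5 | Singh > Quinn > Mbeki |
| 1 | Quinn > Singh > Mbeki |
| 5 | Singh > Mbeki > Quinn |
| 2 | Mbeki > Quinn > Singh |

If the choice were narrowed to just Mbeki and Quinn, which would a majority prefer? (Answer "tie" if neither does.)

Mbeki

Ballots ranking Mbeki above Quinn: 5 + 2 = 7.
Ballots ranking Quinn above Mbeki: 13 − 7 = 6.
Mbeki wins the head-to-head 7–6.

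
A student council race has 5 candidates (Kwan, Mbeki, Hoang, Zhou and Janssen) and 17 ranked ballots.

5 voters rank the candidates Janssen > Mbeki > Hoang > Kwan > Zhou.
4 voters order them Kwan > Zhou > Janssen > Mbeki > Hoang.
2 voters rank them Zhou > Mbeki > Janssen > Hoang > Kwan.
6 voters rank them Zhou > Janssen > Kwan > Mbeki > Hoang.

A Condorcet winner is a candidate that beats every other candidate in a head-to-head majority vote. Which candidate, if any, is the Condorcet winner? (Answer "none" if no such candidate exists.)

Head-to-head results (17 voters):
Kwan vs Mbeki: Kwan preferred on 4+6 = 10 ballots; Kwan wins 10–7.
Kwan vs Hoang: 4+6 = 10 for Kwan, 7 for Hoang — Kwan by 10–7.
Kwan vs Zhou: 9 to 8, Kwan.
Kwan vs Janssen: 4 for Kwan, 13 for Janssen — Janssen by 13–4.
Mbeki vs Hoang: 17 to 0, Mbeki.
Mbeki vs Zhou: 5 for Mbeki, 12 for Zhou — Zhou by 12–5.
Mbeki vs Janssen: Mbeki preferred on 2 ballots; Janssen wins 15–2.
Hoang vs Zhou: Hoang preferred on 5 ballots; Zhou wins 12–5.
Hoang vs Janssen: 0 to 17, Janssen.
Zhou vs Janssen: 12 to 5, Zhou.
Each candidate drops at least one matchup (Kwan loses to Janssen; Mbeki loses to Kwan; Hoang loses to Kwan; Zhou loses to Kwan; Janssen loses to Zhou); the cycle Kwan > Zhou > Janssen > Kwan rules out a Condorcet winner.

none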